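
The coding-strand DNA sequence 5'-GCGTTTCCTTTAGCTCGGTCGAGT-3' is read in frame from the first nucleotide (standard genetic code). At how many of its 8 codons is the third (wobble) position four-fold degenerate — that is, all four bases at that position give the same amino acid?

Codon 1 GCG (Ala): third position 4-fold.
Codon 2 TTT (Phe): third position 2-fold.
Codon 3 CCT (Pro): third position 4-fold.
Codon 4 TTA (Leu): third position 2-fold.
Codon 5 GCT (Ala): third position 4-fold.
Codon 6 CGG (Arg): third position 4-fold.
Codon 7 TCG (Ser): third position 4-fold.
Codon 8 AGT (Ser): third position 2-fold.
Four-fold degenerate third positions: 5.

5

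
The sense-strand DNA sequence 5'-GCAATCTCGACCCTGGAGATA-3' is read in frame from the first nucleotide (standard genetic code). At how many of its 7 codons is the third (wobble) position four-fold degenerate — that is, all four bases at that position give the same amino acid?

4

Codon 1 GCA (Ala): third position 4-fold.
Codon 2 ATC (Ile): third position 3-fold.
Codon 3 TCG (Ser): third position 4-fold.
Codon 4 ACC (Thr): third position 4-fold.
Codon 5 CTG (Leu): third position 4-fold.
Codon 6 GAG (Glu): third position 2-fold.
Codon 7 ATA (Ile): third position 3-fold.
Four-fold degenerate third positions: 4.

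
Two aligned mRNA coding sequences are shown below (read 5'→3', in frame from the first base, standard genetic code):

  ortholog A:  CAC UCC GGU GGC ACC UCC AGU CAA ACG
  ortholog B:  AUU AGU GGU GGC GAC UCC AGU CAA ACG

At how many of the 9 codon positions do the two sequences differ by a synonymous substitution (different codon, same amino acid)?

Codon 1: CAC His / AUU Ile — nonsynonymous.
Codon 2: UCC Ser / AGU Ser — synonymous.
Codon 3: GGU Gly / GGU Gly — identical.
Codon 4: GGC Gly / GGC Gly — identical.
Codon 5: ACC Thr / GAC Asp — nonsynonymous.
Codon 6: UCC Ser / UCC Ser — identical.
Codon 7: AGU Ser / AGU Ser — identical.
Codon 8: CAA Gln / CAA Gln — identical.
Codon 9: ACG Thr / ACG Thr — identical.
Synonymous differences: 1.

1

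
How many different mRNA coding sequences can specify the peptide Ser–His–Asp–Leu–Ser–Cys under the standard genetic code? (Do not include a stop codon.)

Ser: 6 codons.
His: 2 codons.
Asp: 2 codons.
Leu: 6 codons.
Ser: 6 codons.
Cys: 2 codons.
6 × 2 × 2 × 6 × 6 × 2 = 1728.

1728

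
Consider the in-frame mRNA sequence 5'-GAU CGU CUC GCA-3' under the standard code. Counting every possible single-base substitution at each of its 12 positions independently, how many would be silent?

10

Codon 1 (GAU, Asp): 1 synonymous substitution.
Codon 2 (CGU, Arg): 3 synonymous substitutions.
Codon 3 (CUC, Leu): 3 synonymous substitutions.
Codon 4 (GCA, Ala): 3 synonymous substitutions.
Total: 1 + 3 + 3 + 3 = 10.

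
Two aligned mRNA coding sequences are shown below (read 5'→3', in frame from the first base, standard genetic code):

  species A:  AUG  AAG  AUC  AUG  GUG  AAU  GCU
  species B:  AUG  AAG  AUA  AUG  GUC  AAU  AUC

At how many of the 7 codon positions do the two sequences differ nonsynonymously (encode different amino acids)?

1

Codon 1: AUG Met / AUG Met — identical.
Codon 2: AAG Lys / AAG Lys — identical.
Codon 3: AUC Ile / AUA Ile — synonymous.
Codon 4: AUG Met / AUG Met — identical.
Codon 5: GUG Val / GUC Val — synonymous.
Codon 6: AAU Asn / AAU Asn — identical.
Codon 7: GCU Ala / AUC Ile — nonsynonymous.
Nonsynonymous differences: 1.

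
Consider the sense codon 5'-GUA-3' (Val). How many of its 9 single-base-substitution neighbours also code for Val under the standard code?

Position 1: none → 0 synonymous.
Position 2: none → 0 synonymous.
Position 3: GUU, GUC, GUG → 3 synonymous.
Total: 0 + 0 + 3 = 3.

3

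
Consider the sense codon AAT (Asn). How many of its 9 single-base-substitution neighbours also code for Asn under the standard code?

Position 1: none → 0 synonymous.
Position 2: none → 0 synonymous.
Position 3: AAC → 1 synonymous.
Total: 0 + 0 + 1 = 1.

1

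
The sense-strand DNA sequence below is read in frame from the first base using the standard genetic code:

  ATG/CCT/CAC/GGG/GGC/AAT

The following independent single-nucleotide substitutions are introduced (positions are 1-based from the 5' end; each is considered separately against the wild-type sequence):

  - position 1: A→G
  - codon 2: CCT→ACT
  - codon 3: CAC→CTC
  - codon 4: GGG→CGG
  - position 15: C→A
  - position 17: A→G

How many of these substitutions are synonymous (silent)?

1

Codon 1: ATG (Met) → GTG (Val) — missense.
Codon 2: CCT (Pro) → ACT (Thr) — missense.
Codon 3: CAC (His) → CTC (Leu) — missense.
Codon 4: GGG (Gly) → CGG (Arg) — missense.
Codon 5: GGC (Gly) → GGA (Gly) — synonymous.
Codon 6: AAT (Asn) → AGT (Ser) — missense.
Synonymous: 1 of 6.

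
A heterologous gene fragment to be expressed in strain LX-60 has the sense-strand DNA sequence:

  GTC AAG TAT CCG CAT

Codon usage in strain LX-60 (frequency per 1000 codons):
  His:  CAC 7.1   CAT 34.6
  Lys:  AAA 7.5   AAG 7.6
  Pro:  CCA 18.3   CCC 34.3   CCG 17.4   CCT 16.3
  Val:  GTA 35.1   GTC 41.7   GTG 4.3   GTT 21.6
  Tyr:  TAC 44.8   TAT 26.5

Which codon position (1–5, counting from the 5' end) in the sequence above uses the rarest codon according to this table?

Codon 1 GTC (Val): 41.7 per 1000.
Codon 2 AAG (Lys): 7.6 per 1000.
Codon 3 TAT (Tyr): 26.5 per 1000.
Codon 4 CCG (Pro): 17.4 per 1000.
Codon 5 CAT (His): 34.6 per 1000.
Lowest frequency is 7.6 at codon 2.

2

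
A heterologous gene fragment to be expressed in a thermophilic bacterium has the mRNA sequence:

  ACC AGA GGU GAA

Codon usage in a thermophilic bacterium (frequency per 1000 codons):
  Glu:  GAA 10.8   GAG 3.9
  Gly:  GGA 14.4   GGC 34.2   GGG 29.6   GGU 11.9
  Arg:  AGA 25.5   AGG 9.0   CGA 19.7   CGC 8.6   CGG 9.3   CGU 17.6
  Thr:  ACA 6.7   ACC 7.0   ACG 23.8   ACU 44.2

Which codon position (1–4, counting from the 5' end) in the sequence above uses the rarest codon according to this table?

Codon 1 ACC (Thr): 7.0 per 1000.
Codon 2 AGA (Arg): 25.5 per 1000.
Codon 3 GGU (Gly): 11.9 per 1000.
Codon 4 GAA (Glu): 10.8 per 1000.
Lowest frequency is 7.0 at codon 1.

1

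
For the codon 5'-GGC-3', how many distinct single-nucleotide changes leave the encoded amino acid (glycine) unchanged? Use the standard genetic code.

3

Position 1: none → 0 synonymous.
Position 2: none → 0 synonymous.
Position 3: GGT, GGA, GGG → 3 synonymous.
Total: 0 + 0 + 3 = 3.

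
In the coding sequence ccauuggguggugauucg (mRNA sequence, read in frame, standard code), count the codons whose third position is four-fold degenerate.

4

Codon 1 CCA (Pro): third position 4-fold.
Codon 2 UUG (Leu): third position 2-fold.
Codon 3 GGU (Gly): third position 4-fold.
Codon 4 GGU (Gly): third position 4-fold.
Codon 5 GAU (Asp): third position 2-fold.
Codon 6 UCG (Ser): third position 4-fold.
Four-fold degenerate third positions: 4.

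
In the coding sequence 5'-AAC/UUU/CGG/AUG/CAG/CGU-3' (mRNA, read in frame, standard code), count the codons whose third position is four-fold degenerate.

2

Codon 1 AAC (Asn): third position 2-fold.
Codon 2 UUU (Phe): third position 2-fold.
Codon 3 CGG (Arg): third position 4-fold.
Codon 4 AUG (Met): third position 1-fold.
Codon 5 CAG (Gln): third position 2-fold.
Codon 6 CGU (Arg): third position 4-fold.
Four-fold degenerate third positions: 2.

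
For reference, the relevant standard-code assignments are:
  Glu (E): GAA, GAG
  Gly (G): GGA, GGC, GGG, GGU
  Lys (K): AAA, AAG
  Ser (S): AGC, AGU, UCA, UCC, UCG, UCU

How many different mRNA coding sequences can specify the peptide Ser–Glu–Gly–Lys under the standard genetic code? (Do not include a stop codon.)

Ser: 6 codons.
Glu: 2 codons.
Gly: 4 codons.
Lys: 2 codons.
6 × 2 × 4 × 2 = 96.

96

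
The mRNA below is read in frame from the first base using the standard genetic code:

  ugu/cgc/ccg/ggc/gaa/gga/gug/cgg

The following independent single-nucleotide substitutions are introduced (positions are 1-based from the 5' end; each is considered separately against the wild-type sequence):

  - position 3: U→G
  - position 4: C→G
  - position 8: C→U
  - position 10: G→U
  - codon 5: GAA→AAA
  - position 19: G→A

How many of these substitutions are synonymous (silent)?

Codon 1: UGU (Cys) → UGG (Trp) — missense.
Codon 2: CGC (Arg) → GGC (Gly) — missense.
Codon 3: CCG (Pro) → CUG (Leu) — missense.
Codon 4: GGC (Gly) → UGC (Cys) — missense.
Codon 5: GAA (Glu) → AAA (Lys) — missense.
Codon 7: GUG (Val) → AUG (Met) — missense.
Synonymous: 0 of 6.

0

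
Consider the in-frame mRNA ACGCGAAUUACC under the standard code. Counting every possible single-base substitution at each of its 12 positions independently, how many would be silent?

Codon 1 (ACG, Thr): 3 synonymous substitutions.
Codon 2 (CGA, Arg): 4 synonymous substitutions.
Codon 3 (AUU, Ile): 2 synonymous substitutions.
Codon 4 (ACC, Thr): 3 synonymous substitutions.
Total: 3 + 4 + 2 + 3 = 12.

12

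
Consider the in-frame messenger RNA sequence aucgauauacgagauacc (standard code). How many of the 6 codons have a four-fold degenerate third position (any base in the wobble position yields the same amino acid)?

Codon 1 AUC (Ile): third position 3-fold.
Codon 2 GAU (Asp): third position 2-fold.
Codon 3 AUA (Ile): third position 3-fold.
Codon 4 CGA (Arg): third position 4-fold.
Codon 5 GAU (Asp): third position 2-fold.
Codon 6 ACC (Thr): third position 4-fold.
Four-fold degenerate third positions: 2.

2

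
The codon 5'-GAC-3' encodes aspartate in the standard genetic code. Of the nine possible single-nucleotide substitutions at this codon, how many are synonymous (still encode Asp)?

1

Position 1: none → 0 synonymous.
Position 2: none → 0 synonymous.
Position 3: GAU → 1 synonymous.
Total: 0 + 0 + 1 = 1.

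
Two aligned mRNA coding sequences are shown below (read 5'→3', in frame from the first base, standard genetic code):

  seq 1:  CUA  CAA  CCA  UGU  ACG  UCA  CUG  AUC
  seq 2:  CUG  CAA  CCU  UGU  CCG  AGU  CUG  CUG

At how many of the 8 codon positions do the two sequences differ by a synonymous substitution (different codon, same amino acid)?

Codon 1: CUA Leu / CUG Leu — synonymous.
Codon 2: CAA Gln / CAA Gln — identical.
Codon 3: CCA Pro / CCU Pro — synonymous.
Codon 4: UGU Cys / UGU Cys — identical.
Codon 5: ACG Thr / CCG Pro — nonsynonymous.
Codon 6: UCA Ser / AGU Ser — synonymous.
Codon 7: CUG Leu / CUG Leu — identical.
Codon 8: AUC Ile / CUG Leu — nonsynonymous.
Synonymous differences: 3.

3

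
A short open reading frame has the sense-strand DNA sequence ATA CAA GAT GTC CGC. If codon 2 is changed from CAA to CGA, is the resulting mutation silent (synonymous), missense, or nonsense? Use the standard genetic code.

Position 5 falls in codon 2: CAA → Gln.
After the substitution the codon is CGA → Arg.
Gln ≠ Arg, so this is a missense mutation.

missense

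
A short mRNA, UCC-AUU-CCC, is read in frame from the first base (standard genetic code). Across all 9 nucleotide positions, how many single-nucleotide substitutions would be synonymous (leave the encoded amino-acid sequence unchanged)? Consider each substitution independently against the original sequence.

8

Codon 1 (UCC, Ser): 3 synonymous substitutions.
Codon 2 (AUU, Ile): 2 synonymous substitutions.
Codon 3 (CCC, Pro): 3 synonymous substitutions.
Total: 3 + 2 + 3 = 8.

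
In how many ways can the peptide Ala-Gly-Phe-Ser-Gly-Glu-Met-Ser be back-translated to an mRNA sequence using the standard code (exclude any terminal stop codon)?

Ala: 4 codons.
Gly: 4 codons.
Phe: 2 codons.
Ser: 6 codons.
Gly: 4 codons.
Glu: 2 codons.
Met: 1 codon.
Ser: 6 codons.
4 × 4 × 2 × 6 × 4 × 2 × 1 × 6 = 9216.

9216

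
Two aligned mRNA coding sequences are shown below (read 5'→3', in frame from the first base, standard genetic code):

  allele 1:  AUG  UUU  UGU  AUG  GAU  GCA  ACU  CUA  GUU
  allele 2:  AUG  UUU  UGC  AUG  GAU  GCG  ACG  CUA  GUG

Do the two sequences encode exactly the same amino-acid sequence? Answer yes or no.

Codon 1: AUG Met / AUG Met — identical.
Codon 2: UUU Phe / UUU Phe — identical.
Codon 3: UGU Cys / UGC Cys — synonymous.
Codon 4: AUG Met / AUG Met — identical.
Codon 5: GAU Asp / GAU Asp — identical.
Codon 6: GCA Ala / GCG Ala — synonymous.
Codon 7: ACU Thr / ACG Thr — synonymous.
Codon 8: CUA Leu / CUA Leu — identical.
Codon 9: GUU Val / GUG Val — synonymous.
Nonsynonymous differences: 0 → same protein.

yes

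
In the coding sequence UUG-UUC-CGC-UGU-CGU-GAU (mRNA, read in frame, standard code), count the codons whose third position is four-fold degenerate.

2

Codon 1 UUG (Leu): third position 2-fold.
Codon 2 UUC (Phe): third position 2-fold.
Codon 3 CGC (Arg): third position 4-fold.
Codon 4 UGU (Cys): third position 2-fold.
Codon 5 CGU (Arg): third position 4-fold.
Codon 6 GAU (Asp): third position 2-fold.
Four-fold degenerate third positions: 2.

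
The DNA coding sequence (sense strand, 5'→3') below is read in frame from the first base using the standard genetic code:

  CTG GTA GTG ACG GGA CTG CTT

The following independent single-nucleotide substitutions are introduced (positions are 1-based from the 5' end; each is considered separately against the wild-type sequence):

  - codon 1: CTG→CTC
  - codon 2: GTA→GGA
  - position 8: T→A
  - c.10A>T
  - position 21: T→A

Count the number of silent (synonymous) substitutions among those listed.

2

Codon 1: CTG (Leu) → CTC (Leu) — synonymous.
Codon 2: GTA (Val) → GGA (Gly) — missense.
Codon 3: GTG (Val) → GAG (Glu) — missense.
Codon 4: ACG (Thr) → TCG (Ser) — missense.
Codon 7: CTT (Leu) → CTA (Leu) — synonymous.
Synonymous: 2 of 5.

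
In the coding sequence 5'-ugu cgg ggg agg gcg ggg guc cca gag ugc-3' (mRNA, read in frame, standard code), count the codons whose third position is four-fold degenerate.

Codon 1 UGU (Cys): third position 2-fold.
Codon 2 CGG (Arg): third position 4-fold.
Codon 3 GGG (Gly): third position 4-fold.
Codon 4 AGG (Arg): third position 2-fold.
Codon 5 GCG (Ala): third position 4-fold.
Codon 6 GGG (Gly): third position 4-fold.
Codon 7 GUC (Val): third position 4-fold.
Codon 8 CCA (Pro): third position 4-fold.
Codon 9 GAG (Glu): third position 2-fold.
Codon 10 UGC (Cys): third position 2-fold.
Four-fold degenerate third positions: 6.

6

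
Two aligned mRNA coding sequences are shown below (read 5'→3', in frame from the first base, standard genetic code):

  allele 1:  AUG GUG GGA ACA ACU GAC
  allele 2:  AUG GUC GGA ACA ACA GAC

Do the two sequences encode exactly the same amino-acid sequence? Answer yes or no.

yes

Codon 1: AUG Met / AUG Met — identical.
Codon 2: GUG Val / GUC Val — synonymous.
Codon 3: GGA Gly / GGA Gly — identical.
Codon 4: ACA Thr / ACA Thr — identical.
Codon 5: ACU Thr / ACA Thr — synonymous.
Codon 6: GAC Asp / GAC Asp — identical.
Nonsynonymous differences: 0 → same protein.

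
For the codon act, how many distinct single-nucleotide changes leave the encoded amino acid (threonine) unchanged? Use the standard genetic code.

Position 1: none → 0 synonymous.
Position 2: none → 0 synonymous.
Position 3: ACC, ACA, ACG → 3 synonymous.
Total: 0 + 0 + 3 = 3.

3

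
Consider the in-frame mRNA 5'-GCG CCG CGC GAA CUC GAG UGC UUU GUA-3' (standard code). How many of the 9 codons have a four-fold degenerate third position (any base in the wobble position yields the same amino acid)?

Codon 1 GCG (Ala): third position 4-fold.
Codon 2 CCG (Pro): third position 4-fold.
Codon 3 CGC (Arg): third position 4-fold.
Codon 4 GAA (Glu): third position 2-fold.
Codon 5 CUC (Leu): third position 4-fold.
Codon 6 GAG (Glu): third position 2-fold.
Codon 7 UGC (Cys): third position 2-fold.
Codon 8 UUU (Phe): third position 2-fold.
Codon 9 GUA (Val): third position 4-fold.
Four-fold degenerate third positions: 5.

5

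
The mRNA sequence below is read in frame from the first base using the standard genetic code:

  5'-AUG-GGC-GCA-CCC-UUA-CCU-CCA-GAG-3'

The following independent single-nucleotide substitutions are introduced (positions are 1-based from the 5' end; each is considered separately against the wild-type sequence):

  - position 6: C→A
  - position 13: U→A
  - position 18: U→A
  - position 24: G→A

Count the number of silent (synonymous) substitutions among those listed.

3

Codon 2: GGC (Gly) → GGA (Gly) — synonymous.
Codon 5: UUA (Leu) → AUA (Ile) — missense.
Codon 6: CCU (Pro) → CCA (Pro) — synonymous.
Codon 8: GAG (Glu) → GAA (Glu) — synonymous.
Synonymous: 3 of 4.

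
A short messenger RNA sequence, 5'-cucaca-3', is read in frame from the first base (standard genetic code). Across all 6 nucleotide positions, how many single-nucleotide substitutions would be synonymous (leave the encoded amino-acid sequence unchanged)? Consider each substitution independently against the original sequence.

Codon 1 (CUC, Leu): 3 synonymous substitutions.
Codon 2 (ACA, Thr): 3 synonymous substitutions.
Total: 3 + 3 = 6.

6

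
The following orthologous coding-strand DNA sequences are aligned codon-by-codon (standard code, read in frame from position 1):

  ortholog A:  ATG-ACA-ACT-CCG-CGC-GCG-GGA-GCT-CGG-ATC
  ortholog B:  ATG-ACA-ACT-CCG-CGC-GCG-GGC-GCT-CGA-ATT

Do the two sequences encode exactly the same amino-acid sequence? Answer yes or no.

Codon 1: ATG Met / ATG Met — identical.
Codon 2: ACA Thr / ACA Thr — identical.
Codon 3: ACT Thr / ACT Thr — identical.
Codon 4: CCG Pro / CCG Pro — identical.
Codon 5: CGC Arg / CGC Arg — identical.
Codon 6: GCG Ala / GCG Ala — identical.
Codon 7: GGA Gly / GGC Gly — synonymous.
Codon 8: GCT Ala / GCT Ala — identical.
Codon 9: CGG Arg / CGA Arg — synonymous.
Codon 10: ATC Ile / ATT Ile — synonymous.
Nonsynonymous differences: 0 → same protein.

yes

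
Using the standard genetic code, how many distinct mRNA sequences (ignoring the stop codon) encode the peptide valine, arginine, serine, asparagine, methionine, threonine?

1152

Val: 4 codons.
Arg: 6 codons.
Ser: 6 codons.
Asn: 2 codons.
Met: 1 codon.
Thr: 4 codons.
4 × 6 × 6 × 2 × 1 × 4 = 1152.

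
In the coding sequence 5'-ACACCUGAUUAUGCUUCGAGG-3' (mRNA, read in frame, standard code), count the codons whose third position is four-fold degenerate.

Codon 1 ACA (Thr): third position 4-fold.
Codon 2 CCU (Pro): third position 4-fold.
Codon 3 GAU (Asp): third position 2-fold.
Codon 4 UAU (Tyr): third position 2-fold.
Codon 5 GCU (Ala): third position 4-fold.
Codon 6 UCG (Ser): third position 4-fold.
Codon 7 AGG (Arg): third position 2-fold.
Four-fold degenerate third positions: 4.

4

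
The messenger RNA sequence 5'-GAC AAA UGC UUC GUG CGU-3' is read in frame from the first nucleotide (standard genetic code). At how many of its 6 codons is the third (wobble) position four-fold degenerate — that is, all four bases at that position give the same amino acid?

Codon 1 GAC (Asp): third position 2-fold.
Codon 2 AAA (Lys): third position 2-fold.
Codon 3 UGC (Cys): third position 2-fold.
Codon 4 UUC (Phe): third position 2-fold.
Codon 5 GUG (Val): third position 4-fold.
Codon 6 CGU (Arg): third position 4-fold.
Four-fold degenerate third positions: 2.

2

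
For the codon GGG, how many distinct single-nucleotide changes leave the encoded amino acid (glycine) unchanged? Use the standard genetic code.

3

Position 1: none → 0 synonymous.
Position 2: none → 0 synonymous.
Position 3: GGT, GGC, GGA → 3 synonymous.
Total: 0 + 0 + 3 = 3.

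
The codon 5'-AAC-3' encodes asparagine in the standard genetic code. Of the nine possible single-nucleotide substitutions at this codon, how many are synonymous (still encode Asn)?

Position 1: none → 0 synonymous.
Position 2: none → 0 synonymous.
Position 3: AAT → 1 synonymous.
Total: 0 + 0 + 1 = 1.

1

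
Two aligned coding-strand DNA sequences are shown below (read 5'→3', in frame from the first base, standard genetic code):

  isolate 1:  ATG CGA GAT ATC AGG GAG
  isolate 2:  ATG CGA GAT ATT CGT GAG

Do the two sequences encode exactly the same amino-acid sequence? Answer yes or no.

Codon 1: ATG Met / ATG Met — identical.
Codon 2: CGA Arg / CGA Arg — identical.
Codon 3: GAT Asp / GAT Asp — identical.
Codon 4: ATC Ile / ATT Ile — synonymous.
Codon 5: AGG Arg / CGT Arg — synonymous.
Codon 6: GAG Glu / GAG Glu — identical.
Nonsynonymous differences: 0 → same protein.

yes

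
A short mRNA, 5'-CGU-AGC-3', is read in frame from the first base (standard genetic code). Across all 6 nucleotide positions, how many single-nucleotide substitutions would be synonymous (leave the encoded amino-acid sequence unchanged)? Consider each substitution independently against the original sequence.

4

Codon 1 (CGU, Arg): 3 synonymous substitutions.
Codon 2 (AGC, Ser): 1 synonymous substitution.
Total: 3 + 1 = 4.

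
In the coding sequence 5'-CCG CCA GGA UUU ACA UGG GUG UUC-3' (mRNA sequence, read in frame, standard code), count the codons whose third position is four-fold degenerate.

Codon 1 CCG (Pro): third position 4-fold.
Codon 2 CCA (Pro): third position 4-fold.
Codon 3 GGA (Gly): third position 4-fold.
Codon 4 UUU (Phe): third position 2-fold.
Codon 5 ACA (Thr): third position 4-fold.
Codon 6 UGG (Trp): third position 1-fold.
Codon 7 GUG (Val): third position 4-fold.
Codon 8 UUC (Phe): third position 2-fold.
Four-fold degenerate third positions: 5.

5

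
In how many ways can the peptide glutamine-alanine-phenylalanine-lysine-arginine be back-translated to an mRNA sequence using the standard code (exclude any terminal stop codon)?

192

Gln: 2 codons.
Ala: 4 codons.
Phe: 2 codons.
Lys: 2 codons.
Arg: 6 codons.
2 × 4 × 2 × 2 × 6 = 192.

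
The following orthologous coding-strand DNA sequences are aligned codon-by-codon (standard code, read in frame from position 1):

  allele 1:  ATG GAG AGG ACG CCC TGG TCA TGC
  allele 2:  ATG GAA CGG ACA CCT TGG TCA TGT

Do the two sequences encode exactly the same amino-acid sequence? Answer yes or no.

Codon 1: ATG Met / ATG Met — identical.
Codon 2: GAG Glu / GAA Glu — synonymous.
Codon 3: AGG Arg / CGG Arg — synonymous.
Codon 4: ACG Thr / ACA Thr — synonymous.
Codon 5: CCC Pro / CCT Pro — synonymous.
Codon 6: TGG Trp / TGG Trp — identical.
Codon 7: TCA Ser / TCA Ser — identical.
Codon 8: TGC Cys / TGT Cys — synonymous.
Nonsynonymous differences: 0 → same protein.

yes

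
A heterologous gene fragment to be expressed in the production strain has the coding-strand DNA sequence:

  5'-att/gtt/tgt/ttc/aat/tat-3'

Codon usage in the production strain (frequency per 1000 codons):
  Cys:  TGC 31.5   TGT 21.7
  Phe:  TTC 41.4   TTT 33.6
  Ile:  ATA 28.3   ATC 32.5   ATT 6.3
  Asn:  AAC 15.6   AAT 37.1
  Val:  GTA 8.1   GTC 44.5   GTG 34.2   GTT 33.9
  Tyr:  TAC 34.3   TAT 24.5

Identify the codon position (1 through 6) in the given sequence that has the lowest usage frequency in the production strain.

1

Codon 1 ATT (Ile): 6.3 per 1000.
Codon 2 GTT (Val): 33.9 per 1000.
Codon 3 TGT (Cys): 21.7 per 1000.
Codon 4 TTC (Phe): 41.4 per 1000.
Codon 5 AAT (Asn): 37.1 per 1000.
Codon 6 TAT (Tyr): 24.5 per 1000.
Lowest frequency is 6.3 at codon 1.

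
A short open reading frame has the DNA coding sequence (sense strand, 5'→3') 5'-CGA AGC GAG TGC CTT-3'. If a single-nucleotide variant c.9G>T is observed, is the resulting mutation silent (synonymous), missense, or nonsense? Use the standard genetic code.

Position 9 falls in codon 3: GAG → Glu.
After the substitution the codon is GAT → Asp.
Glu ≠ Asp, so this is a missense mutation.

missense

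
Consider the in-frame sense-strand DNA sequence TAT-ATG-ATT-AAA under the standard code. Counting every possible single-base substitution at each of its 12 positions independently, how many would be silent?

Codon 1 (TAT, Tyr): 1 synonymous substitution.
Codon 2 (ATG, Met): 0 synonymous substitutions.
Codon 3 (ATT, Ile): 2 synonymous substitutions.
Codon 4 (AAA, Lys): 1 synonymous substitution.
Total: 1 + 0 + 2 + 1 = 4.

4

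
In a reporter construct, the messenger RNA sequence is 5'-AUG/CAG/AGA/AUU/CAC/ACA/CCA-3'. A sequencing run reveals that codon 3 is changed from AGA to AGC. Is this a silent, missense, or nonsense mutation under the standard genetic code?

Position 9 falls in codon 3: AGA → Arg.
After the substitution the codon is AGC → Ser.
Arg ≠ Ser, so this is a missense mutation.

missense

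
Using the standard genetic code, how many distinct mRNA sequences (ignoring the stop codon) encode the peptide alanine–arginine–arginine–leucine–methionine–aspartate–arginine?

Ala: 4 codons.
Arg: 6 codons.
Arg: 6 codons.
Leu: 6 codons.
Met: 1 codon.
Asp: 2 codons.
Arg: 6 codons.
4 × 6 × 6 × 6 × 1 × 2 × 6 = 10368.

10368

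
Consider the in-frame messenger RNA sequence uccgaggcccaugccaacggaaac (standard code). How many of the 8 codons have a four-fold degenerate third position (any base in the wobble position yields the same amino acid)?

Codon 1 UCC (Ser): third position 4-fold.
Codon 2 GAG (Glu): third position 2-fold.
Codon 3 GCC (Ala): third position 4-fold.
Codon 4 CAU (His): third position 2-fold.
Codon 5 GCC (Ala): third position 4-fold.
Codon 6 AAC (Asn): third position 2-fold.
Codon 7 GGA (Gly): third position 4-fold.
Codon 8 AAC (Asn): third position 2-fold.
Four-fold degenerate third positions: 4.

4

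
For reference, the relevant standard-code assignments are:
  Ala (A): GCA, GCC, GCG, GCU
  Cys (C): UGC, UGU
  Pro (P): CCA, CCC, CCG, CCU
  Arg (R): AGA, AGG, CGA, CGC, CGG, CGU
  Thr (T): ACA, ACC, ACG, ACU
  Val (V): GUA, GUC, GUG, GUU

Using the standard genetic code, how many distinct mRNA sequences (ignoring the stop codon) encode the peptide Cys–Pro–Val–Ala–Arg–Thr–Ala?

Cys: 2 codons.
Pro: 4 codons.
Val: 4 codons.
Ala: 4 codons.
Arg: 6 codons.
Thr: 4 codons.
Ala: 4 codons.
2 × 4 × 4 × 4 × 6 × 4 × 4 = 12288.

12288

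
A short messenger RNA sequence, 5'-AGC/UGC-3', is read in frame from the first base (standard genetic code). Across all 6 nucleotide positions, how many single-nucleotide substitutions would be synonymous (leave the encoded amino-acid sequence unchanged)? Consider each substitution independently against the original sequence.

2

Codon 1 (AGC, Ser): 1 synonymous substitution.
Codon 2 (UGC, Cys): 1 synonymous substitution.
Total: 1 + 1 = 2.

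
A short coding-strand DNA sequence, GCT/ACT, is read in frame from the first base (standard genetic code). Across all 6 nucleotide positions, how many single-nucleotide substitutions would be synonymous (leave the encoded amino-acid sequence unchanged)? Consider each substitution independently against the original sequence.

6

Codon 1 (GCT, Ala): 3 synonymous substitutions.
Codon 2 (ACT, Thr): 3 synonymous substitutions.
Total: 3 + 3 = 6.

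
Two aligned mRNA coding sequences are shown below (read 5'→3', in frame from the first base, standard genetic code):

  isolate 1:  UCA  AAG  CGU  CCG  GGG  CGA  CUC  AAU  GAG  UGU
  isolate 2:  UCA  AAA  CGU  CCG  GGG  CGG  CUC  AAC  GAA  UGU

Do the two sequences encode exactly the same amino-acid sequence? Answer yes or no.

Codon 1: UCA Ser / UCA Ser — identical.
Codon 2: AAG Lys / AAA Lys — synonymous.
Codon 3: CGU Arg / CGU Arg — identical.
Codon 4: CCG Pro / CCG Pro — identical.
Codon 5: GGG Gly / GGG Gly — identical.
Codon 6: CGA Arg / CGG Arg — synonymous.
Codon 7: CUC Leu / CUC Leu — identical.
Codon 8: AAU Asn / AAC Asn — synonymous.
Codon 9: GAG Glu / GAA Glu — synonymous.
Codon 10: UGU Cys / UGU Cys — identical.
Nonsynonymous differences: 0 → same protein.

yes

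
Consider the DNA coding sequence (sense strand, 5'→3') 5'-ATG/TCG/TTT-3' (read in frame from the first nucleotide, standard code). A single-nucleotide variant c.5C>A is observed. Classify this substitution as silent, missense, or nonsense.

Position 5 falls in codon 2: TCG → Ser.
After the substitution the codon is TAG → Stop.
The new codon is a stop codon, so this is a nonsense mutation.

nonsense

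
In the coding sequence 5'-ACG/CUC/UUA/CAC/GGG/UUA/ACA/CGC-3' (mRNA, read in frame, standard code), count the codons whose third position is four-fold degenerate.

Codon 1 ACG (Thr): third position 4-fold.
Codon 2 CUC (Leu): third position 4-fold.
Codon 3 UUA (Leu): third position 2-fold.
Codon 4 CAC (His): third position 2-fold.
Codon 5 GGG (Gly): third position 4-fold.
Codon 6 UUA (Leu): third position 2-fold.
Codon 7 ACA (Thr): third position 4-fold.
Codon 8 CGC (Arg): third position 4-fold.
Four-fold degenerate third positions: 5.

5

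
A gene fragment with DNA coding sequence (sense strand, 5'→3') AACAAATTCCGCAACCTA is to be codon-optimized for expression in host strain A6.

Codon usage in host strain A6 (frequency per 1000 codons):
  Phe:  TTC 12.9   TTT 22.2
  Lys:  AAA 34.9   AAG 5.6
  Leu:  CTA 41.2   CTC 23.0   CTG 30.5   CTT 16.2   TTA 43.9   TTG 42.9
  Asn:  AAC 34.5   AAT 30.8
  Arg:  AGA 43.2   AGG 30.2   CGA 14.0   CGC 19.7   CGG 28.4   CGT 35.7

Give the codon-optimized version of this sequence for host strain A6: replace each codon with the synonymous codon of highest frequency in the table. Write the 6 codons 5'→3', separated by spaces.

Codon 1 (Asn): best is AAC at 34.5.
Codon 2 (Lys): best is AAA at 34.9.
Codon 3 (Phe): best is TTT at 22.2.
Codon 4 (Arg): best is AGA at 43.2.
Codon 5 (Asn): best is AAC at 34.5.
Codon 6 (Leu): best is TTA at 43.9.

AAC AAA TTT AGA AAC TTA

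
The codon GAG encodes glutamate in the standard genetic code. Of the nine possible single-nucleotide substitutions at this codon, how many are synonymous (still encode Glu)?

Position 1: none → 0 synonymous.
Position 2: none → 0 synonymous.
Position 3: GAA → 1 synonymous.
Total: 0 + 0 + 1 = 1.

1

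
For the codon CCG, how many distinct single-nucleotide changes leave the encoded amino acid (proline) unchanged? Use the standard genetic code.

Position 1: none → 0 synonymous.
Position 2: none → 0 synonymous.
Position 3: CCU, CCC, CCA → 3 synonymous.
Total: 0 + 0 + 3 = 3.

3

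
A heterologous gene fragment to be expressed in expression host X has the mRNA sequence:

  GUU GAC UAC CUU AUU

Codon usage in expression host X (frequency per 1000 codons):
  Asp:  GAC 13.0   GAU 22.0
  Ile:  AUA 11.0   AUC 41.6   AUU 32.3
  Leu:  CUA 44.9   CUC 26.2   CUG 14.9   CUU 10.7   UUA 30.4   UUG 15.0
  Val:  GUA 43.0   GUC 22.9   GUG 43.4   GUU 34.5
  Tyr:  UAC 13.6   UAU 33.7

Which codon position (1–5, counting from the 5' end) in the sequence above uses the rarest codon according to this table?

Codon 1 GUU (Val): 34.5 per 1000.
Codon 2 GAC (Asp): 13.0 per 1000.
Codon 3 UAC (Tyr): 13.6 per 1000.
Codon 4 CUU (Leu): 10.7 per 1000.
Codon 5 AUU (Ile): 32.3 per 1000.
Lowest frequency is 10.7 at codon 4.

4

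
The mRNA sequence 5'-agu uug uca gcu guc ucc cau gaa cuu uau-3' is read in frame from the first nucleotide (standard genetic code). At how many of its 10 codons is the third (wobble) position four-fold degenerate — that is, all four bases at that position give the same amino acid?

5

Codon 1 AGU (Ser): third position 2-fold.
Codon 2 UUG (Leu): third position 2-fold.
Codon 3 UCA (Ser): third position 4-fold.
Codon 4 GCU (Ala): third position 4-fold.
Codon 5 GUC (Val): third position 4-fold.
Codon 6 UCC (Ser): third position 4-fold.
Codon 7 CAU (His): third position 2-fold.
Codon 8 GAA (Glu): third position 2-fold.
Codon 9 CUU (Leu): third position 4-fold.
Codon 10 UAU (Tyr): third position 2-fold.
Four-fold degenerate third positions: 5.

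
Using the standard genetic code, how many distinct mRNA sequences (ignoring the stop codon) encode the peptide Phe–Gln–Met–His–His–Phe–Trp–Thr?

Phe: 2 codons.
Gln: 2 codons.
Met: 1 codon.
His: 2 codons.
His: 2 codons.
Phe: 2 codons.
Trp: 1 codon.
Thr: 4 codons.
2 × 2 × 1 × 2 × 2 × 2 × 1 × 4 = 128.

128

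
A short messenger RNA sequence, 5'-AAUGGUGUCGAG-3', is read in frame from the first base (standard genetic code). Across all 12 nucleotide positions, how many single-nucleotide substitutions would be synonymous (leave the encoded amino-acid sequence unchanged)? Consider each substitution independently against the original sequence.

8

Codon 1 (AAU, Asn): 1 synonymous substitution.
Codon 2 (GGU, Gly): 3 synonymous substitutions.
Codon 3 (GUC, Val): 3 synonymous substitutions.
Codon 4 (GAG, Glu): 1 synonymous substitution.
Total: 1 + 3 + 3 + 1 = 8.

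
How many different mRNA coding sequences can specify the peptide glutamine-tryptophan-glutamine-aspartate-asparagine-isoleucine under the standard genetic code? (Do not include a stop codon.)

Gln: 2 codons.
Trp: 1 codon.
Gln: 2 codons.
Asp: 2 codons.
Asn: 2 codons.
Ile: 3 codons.
2 × 1 × 2 × 2 × 2 × 3 = 48.

48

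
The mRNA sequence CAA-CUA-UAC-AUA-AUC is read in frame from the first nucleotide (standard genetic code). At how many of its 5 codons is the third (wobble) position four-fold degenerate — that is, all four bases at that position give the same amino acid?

Codon 1 CAA (Gln): third position 2-fold.
Codon 2 CUA (Leu): third position 4-fold.
Codon 3 UAC (Tyr): third position 2-fold.
Codon 4 AUA (Ile): third position 3-fold.
Codon 5 AUC (Ile): third position 3-fold.
Four-fold degenerate third positions: 1.

1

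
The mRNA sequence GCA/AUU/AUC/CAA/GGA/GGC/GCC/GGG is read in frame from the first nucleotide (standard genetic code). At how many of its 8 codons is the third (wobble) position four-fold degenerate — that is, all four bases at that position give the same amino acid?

5

Codon 1 GCA (Ala): third position 4-fold.
Codon 2 AUU (Ile): third position 3-fold.
Codon 3 AUC (Ile): third position 3-fold.
Codon 4 CAA (Gln): third position 2-fold.
Codon 5 GGA (Gly): third position 4-fold.
Codon 6 GGC (Gly): third position 4-fold.
Codon 7 GCC (Ala): third position 4-fold.
Codon 8 GGG (Gly): third position 4-fold.
Four-fold degenerate third positions: 5.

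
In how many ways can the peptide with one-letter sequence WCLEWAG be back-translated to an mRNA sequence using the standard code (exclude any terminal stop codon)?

Trp: 1 codon.
Cys: 2 codons.
Leu: 6 codons.
Glu: 2 codons.
Trp: 1 codon.
Ala: 4 codons.
Gly: 4 codons.
1 × 2 × 6 × 2 × 1 × 4 × 4 = 384.

384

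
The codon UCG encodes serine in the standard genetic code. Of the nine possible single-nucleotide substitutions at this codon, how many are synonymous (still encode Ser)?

Position 1: none → 0 synonymous.
Position 2: none → 0 synonymous.
Position 3: UCU, UCC, UCA → 3 synonymous.
Total: 0 + 0 + 3 = 3.

3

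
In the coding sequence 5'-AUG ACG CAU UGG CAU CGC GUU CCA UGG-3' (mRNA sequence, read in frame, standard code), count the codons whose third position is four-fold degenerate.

4

Codon 1 AUG (Met): third position 1-fold.
Codon 2 ACG (Thr): third position 4-fold.
Codon 3 CAU (His): third position 2-fold.
Codon 4 UGG (Trp): third position 1-fold.
Codon 5 CAU (His): third position 2-fold.
Codon 6 CGC (Arg): third position 4-fold.
Codon 7 GUU (Val): third position 4-fold.
Codon 8 CCA (Pro): third position 4-fold.
Codon 9 UGG (Trp): third position 1-fold.
Four-fold degenerate third positions: 4.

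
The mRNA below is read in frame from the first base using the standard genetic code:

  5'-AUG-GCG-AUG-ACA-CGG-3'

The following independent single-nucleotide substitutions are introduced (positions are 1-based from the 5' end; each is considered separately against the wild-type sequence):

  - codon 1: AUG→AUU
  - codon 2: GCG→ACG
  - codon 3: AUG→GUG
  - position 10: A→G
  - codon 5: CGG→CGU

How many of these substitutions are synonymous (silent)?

1

Codon 1: AUG (Met) → AUU (Ile) — missense.
Codon 2: GCG (Ala) → ACG (Thr) — missense.
Codon 3: AUG (Met) → GUG (Val) — missense.
Codon 4: ACA (Thr) → GCA (Ala) — missense.
Codon 5: CGG (Arg) → CGU (Arg) — synonymous.
Synonymous: 1 of 5.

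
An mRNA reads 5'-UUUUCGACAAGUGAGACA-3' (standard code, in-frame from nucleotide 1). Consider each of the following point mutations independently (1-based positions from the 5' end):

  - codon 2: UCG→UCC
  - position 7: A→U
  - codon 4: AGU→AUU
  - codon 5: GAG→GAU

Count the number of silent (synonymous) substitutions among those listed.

1

Codon 2: UCG (Ser) → UCC (Ser) — synonymous.
Codon 3: ACA (Thr) → UCA (Ser) — missense.
Codon 4: AGU (Ser) → AUU (Ile) — missense.
Codon 5: GAG (Glu) → GAU (Asp) — missense.
Synonymous: 1 of 4.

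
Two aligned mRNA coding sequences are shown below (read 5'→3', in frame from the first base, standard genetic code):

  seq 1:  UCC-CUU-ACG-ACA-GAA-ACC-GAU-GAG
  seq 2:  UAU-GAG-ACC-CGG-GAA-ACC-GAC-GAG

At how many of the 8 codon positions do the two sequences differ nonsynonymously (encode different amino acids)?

Codon 1: UCC Ser / UAU Tyr — nonsynonymous.
Codon 2: CUU Leu / GAG Glu — nonsynonymous.
Codon 3: ACG Thr / ACC Thr — synonymous.
Codon 4: ACA Thr / CGG Arg — nonsynonymous.
Codon 5: GAA Glu / GAA Glu — identical.
Codon 6: ACC Thr / ACC Thr — identical.
Codon 7: GAU Asp / GAC Asp — synonymous.
Codon 8: GAG Glu / GAG Glu — identical.
Nonsynonymous differences: 3.

3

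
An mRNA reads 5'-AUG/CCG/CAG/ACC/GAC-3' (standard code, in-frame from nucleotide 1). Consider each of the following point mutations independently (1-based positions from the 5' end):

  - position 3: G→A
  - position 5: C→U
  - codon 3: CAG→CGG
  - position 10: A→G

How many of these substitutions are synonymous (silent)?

Codon 1: AUG (Met) → AUA (Ile) — missense.
Codon 2: CCG (Pro) → CUG (Leu) — missense.
Codon 3: CAG (Gln) → CGG (Arg) — missense.
Codon 4: ACC (Thr) → GCC (Ala) — missense.
Synonymous: 0 of 4.

0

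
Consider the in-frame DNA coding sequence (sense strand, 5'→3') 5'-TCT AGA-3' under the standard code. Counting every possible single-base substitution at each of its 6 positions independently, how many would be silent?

5

Codon 1 (TCT, Ser): 3 synonymous substitutions.
Codon 2 (AGA, Arg): 2 synonymous substitutions.
Total: 3 + 2 = 5.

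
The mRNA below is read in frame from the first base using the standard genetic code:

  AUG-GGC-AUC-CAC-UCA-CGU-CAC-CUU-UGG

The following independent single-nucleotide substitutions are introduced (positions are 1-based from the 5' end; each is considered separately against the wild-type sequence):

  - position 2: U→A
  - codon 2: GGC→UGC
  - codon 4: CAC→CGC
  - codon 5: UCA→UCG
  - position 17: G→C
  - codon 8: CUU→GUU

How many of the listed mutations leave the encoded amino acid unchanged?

Codon 1: AUG (Met) → AAG (Lys) — missense.
Codon 2: GGC (Gly) → UGC (Cys) — missense.
Codon 4: CAC (His) → CGC (Arg) — missense.
Codon 5: UCA (Ser) → UCG (Ser) — synonymous.
Codon 6: CGU (Arg) → CCU (Pro) — missense.
Codon 8: CUU (Leu) → GUU (Val) — missense.
Synonymous: 1 of 6.

1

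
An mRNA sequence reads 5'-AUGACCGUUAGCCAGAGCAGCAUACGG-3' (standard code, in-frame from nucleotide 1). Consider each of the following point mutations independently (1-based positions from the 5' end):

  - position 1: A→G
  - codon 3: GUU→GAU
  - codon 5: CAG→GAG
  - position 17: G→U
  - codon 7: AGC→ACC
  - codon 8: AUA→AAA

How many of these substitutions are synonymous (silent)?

0

Codon 1: AUG (Met) → GUG (Val) — missense.
Codon 3: GUU (Val) → GAU (Asp) — missense.
Codon 5: CAG (Gln) → GAG (Glu) — missense.
Codon 6: AGC (Ser) → AUC (Ile) — missense.
Codon 7: AGC (Ser) → ACC (Thr) — missense.
Codon 8: AUA (Ile) → AAA (Lys) — missense.
Synonymous: 0 of 6.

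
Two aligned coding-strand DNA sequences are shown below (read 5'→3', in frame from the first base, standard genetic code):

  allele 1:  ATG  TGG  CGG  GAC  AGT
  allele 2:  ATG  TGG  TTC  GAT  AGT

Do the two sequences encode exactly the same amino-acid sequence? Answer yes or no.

Codon 1: ATG Met / ATG Met — identical.
Codon 2: TGG Trp / TGG Trp — identical.
Codon 3: CGG Arg / TTC Phe — nonsynonymous.
Codon 4: GAC Asp / GAT Asp — synonymous.
Codon 5: AGT Ser / AGT Ser — identical.
Nonsynonymous differences: 1 → different protein.

no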